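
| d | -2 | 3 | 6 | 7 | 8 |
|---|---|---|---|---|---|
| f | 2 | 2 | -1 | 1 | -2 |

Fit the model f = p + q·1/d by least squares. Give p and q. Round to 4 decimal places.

p = 0.4932, q = -1.7397

Compute the Gram sums: Σ1 = 5, Σ1/d = 15/56, Σ1/d·1/d = 11993/28224.
And Σf = 2, Σ1/d·f = -17/28.
So MᵀM·[p, q]ᵀ = Mᵀf: [[5, 15/56]; [15/56, 11993/28224]]·[p, q]ᵀ = [2, -17/28]ᵀ.
Determinant 5·(11993/28224) − (15/56)² = 14485/7056.
p = (2·(11993/28224) − (15/56)·(-17/28))/(14485/7056) = 7144/14485; q = (5·(-17/28) − (15/56)·2)/(14485/7056) = -5040/2897.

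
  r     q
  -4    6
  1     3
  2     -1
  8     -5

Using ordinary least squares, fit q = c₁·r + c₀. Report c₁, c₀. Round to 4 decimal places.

The normal equations are: 85·c₁ + 7·c₀ = -63;  7·c₁ + 4·c₀ = 3.
(Σr·r = 85, Σr = 7, Σ1 = 4, Σr·q = -63, Σq = 3.)
det = 85·4 − 7² = 291.
c₁ = ((-63)·4 − 7·3)/291 = -91/97; c₀ = (85·3 − 7·(-63))/291 = 232/97.

c₁ = -0.9381, c₀ = 2.3918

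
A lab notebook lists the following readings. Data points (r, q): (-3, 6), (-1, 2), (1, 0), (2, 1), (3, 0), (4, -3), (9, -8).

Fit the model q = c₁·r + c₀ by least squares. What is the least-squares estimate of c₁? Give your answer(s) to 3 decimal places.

From the data, Σr·r = 121, Σr = 15, Σ1 = 7.
And Σr·q = -102, Σq = -2.
XᵀX·[c₁, c₀]ᵀ = Xᵀq becomes [[121, 15]; [15, 7]]·[c₁, c₀]ᵀ = [-102, -2]ᵀ.
det = 121·7 − 15² = 622.
c₁ = ((-102)·7 − 15·(-2))/622 = -342/311; c₀ = (121·(-2) − 15·(-102))/622 = 644/311.

c₁ = -1.100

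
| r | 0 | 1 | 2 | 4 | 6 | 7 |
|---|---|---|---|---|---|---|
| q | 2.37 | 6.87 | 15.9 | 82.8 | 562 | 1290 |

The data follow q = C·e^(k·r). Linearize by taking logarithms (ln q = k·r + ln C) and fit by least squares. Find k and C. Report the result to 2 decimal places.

k = 0.89, C = 2.57

With ln qᵢ as the transformed response and rᵢ as the regressor:
Σr = 20.0000, Σ(r)² = 106.0000, Σln q = 23.4667, Σr·ln q = 113.2513.
Equations: 106.0000·k + 20.0000·ln C = 113.2513;  20.0000·k + 6·ln C = 23.4667.
Slope k = (n·Σr·ln q − Σr·Σln q)/(n·Σ(r)² − (Σr)²) = (6·113.2513 − 20.0000·23.4667)/236.0000 = 0.89057; ln C = (Σln q − k·Σr)/n = 0.94256, so C = exp(0.94256) = 2.56654.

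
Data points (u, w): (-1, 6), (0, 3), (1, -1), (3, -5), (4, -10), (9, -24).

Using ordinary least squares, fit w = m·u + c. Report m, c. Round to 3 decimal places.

From the data, Σu·u = 108, Σu = 16, Σ1 = 6.
And Σu·w = -278, Σw = -31.
Eliminating c: 6·(row 1) − 16·(row 2) gives 392·m = 6·(-278) − 16·(-31) = -1172, so m = -293/98.
Then c = ((-31) − 16·(-293/98))/6 = 275/98.

m = -2.990, c = 2.806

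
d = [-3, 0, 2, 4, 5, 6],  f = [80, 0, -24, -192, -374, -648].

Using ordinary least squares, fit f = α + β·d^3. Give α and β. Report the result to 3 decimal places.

α = -0.231, β = -2.996

XᵀX·[α, β]ᵀ = Xᵀf reads: 6·α + 386·β = -1158;  386·α + 67170·β = -201358.
(Σ1 = 6, Σd^3 = 386, Σd^3·d^3 = 67170, Σf = -1158, Σd^3·f = -201358.)
Eliminating β: 67170·(row 1) − 386·(row 2) gives 254024·α = 67170·(-1158) − 386·(-201358) = -58672, so α = -7334/31753.
Then β = ((-201358) − 386·(-7334/31753))/67170 = -95145/31753.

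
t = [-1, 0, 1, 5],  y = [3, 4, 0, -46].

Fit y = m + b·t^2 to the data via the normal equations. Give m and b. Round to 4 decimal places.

Entries of MᵀM: Σ1 = 4, Σt^2 = 27, Σt^2·t^2 = 627.
Moment sums: Σy = -39, Σt^2·y = -1147.
MᵀM·[m, b]ᵀ = Mᵀy becomes [[4, 27]; [27, 627]]·[m, b]ᵀ = [-39, -1147]ᵀ.
Determinant 4·627 − 27² = 1779.
m = ((-39)·627 − 27·(-1147))/1779 = 2172/593; b = (4·(-1147) − 27·(-39))/1779 = -3535/1779.

m = 3.6627, b = -1.9871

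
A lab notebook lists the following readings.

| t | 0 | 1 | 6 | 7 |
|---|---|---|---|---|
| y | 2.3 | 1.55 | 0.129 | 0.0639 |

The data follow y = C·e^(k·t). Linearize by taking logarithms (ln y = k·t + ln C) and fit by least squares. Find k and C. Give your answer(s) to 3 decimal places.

k = -0.507, C = 2.441

With ln yᵢ as the transformed response and tᵢ as the regressor:
Sums: Σt = 14.0000, Σ(t)² = 86.0000, Σln y = -3.5272, Σt·ln y = -31.1025.
Normal system: [[86.0000, 14.0000]; [14.0000, 4]]·[k, ln C]ᵀ = [-31.1025, -3.5272]ᵀ.
Slope k = (n·Σt·ln y − Σt·Σln y)/(n·Σ(t)² − (Σt)²) = (4·-31.1025 − 14.0000·-3.5272)/148.0000 = -0.50695; ln C = (Σln y − k·Σt)/n = 0.89253, so C = exp(0.89253) = 2.44129.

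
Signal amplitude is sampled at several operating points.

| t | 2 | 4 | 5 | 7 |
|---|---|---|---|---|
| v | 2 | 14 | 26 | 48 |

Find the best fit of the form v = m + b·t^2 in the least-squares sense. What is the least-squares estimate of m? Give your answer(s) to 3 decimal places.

m = -1.647

Sums needed: Σ1 = 4, Σt^2 = 94, Σt^2·t^2 = 3298.
And Σv = 90, Σt^2·v = 3234.
Eliminating b: 3298·(row 1) − 94·(row 2) gives 4356·m = 3298·90 − 94·3234 = -7176, so m = -598/363.
Then b = (3234 − 94·(-598/363))/3298 = 373/363.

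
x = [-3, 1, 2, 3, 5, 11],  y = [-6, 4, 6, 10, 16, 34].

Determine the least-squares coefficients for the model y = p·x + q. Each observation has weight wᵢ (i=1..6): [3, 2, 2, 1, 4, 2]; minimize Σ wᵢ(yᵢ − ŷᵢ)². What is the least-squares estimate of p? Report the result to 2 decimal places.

With design matrix A, AᵀWA = [[388, 42]; [42, 14]] and AᵀWy = [1184, 144]ᵀ.
Determinant 388·14 − 42² = 3668.
p = (1184·14 − 42·144)/3668 = 376/131; q = (388·144 − 42·1184)/3668 = 1536/917.

p = 2.87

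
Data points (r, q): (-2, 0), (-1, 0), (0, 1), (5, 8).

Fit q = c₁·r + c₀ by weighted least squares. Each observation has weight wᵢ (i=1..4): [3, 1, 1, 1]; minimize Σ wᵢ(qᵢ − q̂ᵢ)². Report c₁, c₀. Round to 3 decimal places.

c₁ = 1.152, c₀ = 1.884

Normal-equation sums: Σwᵢ·r·r = 38, Σwᵢ·r = -2, Σwᵢ·1 = 6.
Right-hand side: Σwᵢ·r·q = 40, Σwᵢ·q = 9.
XᵀWX·[c₁, c₀]ᵀ = XᵀWq becomes [[38, -2]; [-2, 6]]·[c₁, c₀]ᵀ = [40, 9]ᵀ.
Determinant 38·6 − (-2)² = 224.
c₁ = (40·6 − (-2)·9)/224 = 129/112; c₀ = (38·9 − (-2)·40)/224 = 211/112.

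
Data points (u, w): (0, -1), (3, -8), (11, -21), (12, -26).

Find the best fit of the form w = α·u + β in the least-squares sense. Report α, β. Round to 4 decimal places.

From the data, Σu·u = 274, Σu = 26, Σ1 = 4.
For Mᵀw: Σu·w = -567, Σw = -56.
So MᵀM·[α, β]ᵀ = Mᵀw: [[274, 26]; [26, 4]]·[α, β]ᵀ = [-567, -56]ᵀ.
Eliminating β: 4·(row 1) − 26·(row 2) gives 420·α = 4·(-567) − 26·(-56) = -812, so α = -29/15.
Then β = ((-56) − 26·(-29/15))/4 = -43/30.

α = -1.9333, β = -1.4333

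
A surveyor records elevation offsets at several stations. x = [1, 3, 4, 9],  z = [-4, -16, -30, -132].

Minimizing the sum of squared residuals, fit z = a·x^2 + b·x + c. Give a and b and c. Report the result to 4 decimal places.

a = -1.5288, b = -0.7644, c = -1.3548

MᵀM·[a, b, c]ᵀ = Mᵀz reads: 6899·a + 821·b + 107·c = -11320;  821·a + 107·b + 17·c = -1360;  107·a + 17·b + 4·c = -182.
(Σx^2·x^2 = 6899, Σx^2·x = 821, Σx^2 = 107, Σx·x = 107, Σx = 17, Σ1 = 4, Σx^2·z = -11320, Σx·z = -1360, Σz = -182.)
Solving the 3×3 system (Gaussian elimination) gives a = -1564/1023, b = -782/1023, c = -42/31.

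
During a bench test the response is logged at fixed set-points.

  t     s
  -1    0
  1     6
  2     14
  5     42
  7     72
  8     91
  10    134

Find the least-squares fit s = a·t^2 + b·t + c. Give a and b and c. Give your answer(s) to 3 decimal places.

From the data, Σt^2·t^2 = 17140, Σt^2·t = 1988, Σt^2 = 244, Σt·t = 244, Σt = 32, Σ1 = 7.
Moment sums: Σt^2·s = 23864, Σt·s = 2816, Σs = 359.
Solving the 3×3 system (Gaussian elimination) gives a = 12241/12012, b = 11705/4004, c = 7208/3003.

a = 1.019, b = 2.923, c = 2.400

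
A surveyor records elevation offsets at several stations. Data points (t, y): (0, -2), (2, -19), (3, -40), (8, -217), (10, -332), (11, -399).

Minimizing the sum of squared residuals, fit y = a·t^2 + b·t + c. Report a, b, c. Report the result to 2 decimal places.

The normal equations are: 28834·a + 2878·b + 298·c = -95803;  2878·a + 298·b + 34·c = -9603;  298·a + 34·b + 6·c = -1009.
Inverting the 3×3 Gram matrix, [a, b, c]ᵀ = [-35935/11937, -34562/11937, -17855/7958]ᵀ.

a = -3.01, b = -2.90, c = -2.24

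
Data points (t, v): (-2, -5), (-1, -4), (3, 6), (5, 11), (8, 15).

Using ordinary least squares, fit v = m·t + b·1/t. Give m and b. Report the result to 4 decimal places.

With design matrix M, MᵀM = [[103, 5]; [5, 20401/14400]] and Mᵀv = [207, 503/40]ᵀ.
Determinant 103·(20401/14400) − 5² = 1741303/14400.
m = (207·(20401/14400) − 5·(503/40))/(1741303/14400) = 3317607/1741303; b = (103·(503/40) − 5·207)/(1741303/14400) = 3747240/1741303.

m = 1.9052, b = 2.1520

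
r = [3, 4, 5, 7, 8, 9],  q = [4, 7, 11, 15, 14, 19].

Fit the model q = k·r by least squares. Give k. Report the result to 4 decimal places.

k = 1.9795

With design matrix M, MᵀM = [[244]] and Mᵀq = [483]ᵀ.
k = 483/244 = 1.97951.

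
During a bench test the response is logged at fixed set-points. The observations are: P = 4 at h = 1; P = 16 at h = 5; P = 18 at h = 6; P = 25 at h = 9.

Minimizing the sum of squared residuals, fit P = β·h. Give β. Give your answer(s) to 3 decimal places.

β = 2.916

Compute the Gram sums: Σh·h = 143.
Right-hand side: Σh·P = 417.
Normal equations: [[143]]·[β]ᵀ = [417]ᵀ.
β = 417/143 = 2.91608.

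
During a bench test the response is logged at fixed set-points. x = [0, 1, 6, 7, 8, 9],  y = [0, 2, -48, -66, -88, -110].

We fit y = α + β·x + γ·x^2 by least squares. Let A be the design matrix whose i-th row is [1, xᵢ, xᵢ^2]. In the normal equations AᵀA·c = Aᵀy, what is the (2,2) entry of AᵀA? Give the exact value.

Row 2 ↔ basis x, column 2 ↔ basis x, so (AᵀA)_{2,2} = Σᵢ (x)·(x) = (0)·(0) + (1)·(1) + (6)·(6) + (7)·(7) + (8)·(8) + (9)·(9) = 231.

231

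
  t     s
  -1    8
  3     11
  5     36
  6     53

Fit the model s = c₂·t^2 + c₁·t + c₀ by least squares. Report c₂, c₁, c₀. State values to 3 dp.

The normal equations are: 2003·c₂ + 367·c₁ + 71·c₀ = 2915;  367·c₂ + 71·c₁ + 13·c₀ = 523;  71·c₂ + 13·c₁ + 4·c₀ = 108.
(Σt^2·t^2 = 2003, Σt^2·t = 367, Σt^2 = 71, Σt·t = 71, Σt = 13, Σ1 = 4, Σt^2·s = 2915, Σt·s = 523, Σs = 108.)
Row-reducing yields c₂ = 701/372, c₁ = -5483/1860, c₀ = 971/310.

c₂ = 1.884, c₁ = -2.948, c₀ = 3.132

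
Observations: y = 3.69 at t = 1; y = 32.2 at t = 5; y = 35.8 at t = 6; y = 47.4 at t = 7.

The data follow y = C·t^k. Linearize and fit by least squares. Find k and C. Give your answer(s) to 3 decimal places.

With ln yᵢ as the transformed response and ln tᵢ as the regressor:
XᵀX = [[9.5873, 5.3471]; [5.3471, 4]], rhs = [19.5073, 12.2142]ᵀ  (here Σln t = 5.3471, Σ(ln t)² = 9.5873, Σln y = 12.2142, Σln t·ln y = 19.5073).
Slope k = (n·Σln t·ln y − Σln t·Σln y)/(n·Σ(ln t)² − (Σln t)²) = (4·19.5073 − 5.3471·12.2142)/9.7575 = 1.30348; ln C = (Σln y − k·Σln t)/n = 1.31108, so C = exp(1.31108) = 3.71020.

k = 1.303, C = 3.710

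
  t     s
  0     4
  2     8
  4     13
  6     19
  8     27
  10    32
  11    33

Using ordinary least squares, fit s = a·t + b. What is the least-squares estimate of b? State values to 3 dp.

b = 2.911

The normal equations are: 341·a + 41·b = 1081;  41·a + 7·b = 136.
(Σt·t = 341, Σt = 41, Σ1 = 7, Σt·s = 1081, Σs = 136.)
Δ = 341·7 − 41² = 706.
a = (1081·7 − 41·136)/706 = 1991/706; b = (341·136 − 41·1081)/706 = 2055/706.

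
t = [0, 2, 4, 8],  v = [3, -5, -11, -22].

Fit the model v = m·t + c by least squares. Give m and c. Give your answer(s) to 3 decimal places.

The normal equations are: 84·m + 14·c = -230;  14·m + 4·c = -35.
(Σt·t = 84, Σt = 14, Σ1 = 4, Σt·v = -230, Σv = -35.)
Eliminating c: 4·(row 1) − 14·(row 2) gives 140·m = 4·(-230) − 14·(-35) = -430, so m = -43/14.
Then c = ((-35) − 14·(-43/14))/4 = 2.

m = -3.071, c = 2.000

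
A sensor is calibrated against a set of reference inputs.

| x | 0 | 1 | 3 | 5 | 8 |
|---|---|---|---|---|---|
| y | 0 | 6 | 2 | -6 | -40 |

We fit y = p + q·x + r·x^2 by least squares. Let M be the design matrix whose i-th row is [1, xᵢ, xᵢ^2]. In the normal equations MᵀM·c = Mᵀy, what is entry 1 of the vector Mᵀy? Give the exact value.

-38

Entry 1 ↔ basis 1, so (Mᵀy)_{1} = Σᵢ yᵢ = (1)·(0) + (1)·(6) + (1)·(2) + (1)·(-6) + (1)·(-40) = -38.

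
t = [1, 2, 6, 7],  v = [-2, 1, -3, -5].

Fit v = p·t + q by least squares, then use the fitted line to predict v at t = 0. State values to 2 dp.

The normal equations are: 90·p + 16·q = -53;  16·p + 4·q = -9.
Eliminating q: 4·(row 1) − 16·(row 2) gives 104·p = 4·(-53) − 16·(-9) = -68, so p = -17/26.
Then q = ((-9) − 16·(-17/26))/4 = 19/52.
At t = 0: v̂ = (-17/26)·(0) + (19/52)·(1) = 19/52.

v̂ = 0.37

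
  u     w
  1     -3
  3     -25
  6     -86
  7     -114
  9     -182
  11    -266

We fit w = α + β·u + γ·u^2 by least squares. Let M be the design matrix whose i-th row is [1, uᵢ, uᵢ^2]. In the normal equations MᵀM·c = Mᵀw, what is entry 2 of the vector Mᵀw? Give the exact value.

-5956

Entry 2 ↔ basis u, so (Mᵀw)_{2} = Σᵢ (u)·wᵢ = (1)·(-3) + (3)·(-25) + (6)·(-86) + (7)·(-114) + (9)·(-182) + (11)·(-266) = -5956.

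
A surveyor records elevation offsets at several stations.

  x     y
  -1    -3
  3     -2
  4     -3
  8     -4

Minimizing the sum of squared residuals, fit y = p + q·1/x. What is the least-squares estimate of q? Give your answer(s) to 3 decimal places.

q = 0.178

Normal-equation sums: Σ1 = 4, Σ1/x = -7/24, Σ1/x·1/x = 685/576.
Moment sums: Σy = -12, Σ1/x·y = 13/12.
Δ = 4·(685/576) − (-7/24)² = 299/64.
p = ((-12)·(685/576) − (-7/24)·(13/12))/(299/64) = -8038/2691; q = (4·(13/12) − (-7/24)·(-12))/(299/64) = 160/897.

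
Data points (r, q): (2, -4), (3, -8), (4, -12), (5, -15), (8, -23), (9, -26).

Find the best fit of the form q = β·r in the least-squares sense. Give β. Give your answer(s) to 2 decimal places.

β = -2.88

Normal-equation sums: Σr·r = 199.
For Aᵀq: Σr·q = -573.
AᵀA·[β]ᵀ = Aᵀq becomes [[199]]·[β]ᵀ = [-573]ᵀ.
β = (-573)/199 = -2.8794.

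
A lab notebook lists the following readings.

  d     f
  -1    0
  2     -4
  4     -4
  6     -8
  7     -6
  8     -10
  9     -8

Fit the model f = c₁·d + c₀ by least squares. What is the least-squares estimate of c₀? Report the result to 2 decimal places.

Forming AᵀA = [[251, 35]; [35, 7]] and Aᵀf = [-266, -40]ᵀ gives AᵀA·[c₁, c₀]ᵀ = Aᵀf.
Determinant 251·7 − 35² = 532.
c₁ = ((-266)·7 − 35·(-40))/532 = -33/38; c₀ = (251·(-40) − 35·(-266))/532 = -365/266.

c₀ = -1.37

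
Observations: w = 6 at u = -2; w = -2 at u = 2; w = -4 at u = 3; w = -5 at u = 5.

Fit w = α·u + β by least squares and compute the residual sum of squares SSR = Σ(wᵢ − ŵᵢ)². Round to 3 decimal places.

Forming XᵀX = [[42, 8]; [8, 4]] and Xᵀw = [-53, -5]ᵀ gives XᵀX·[α, β]ᵀ = Xᵀw.
Eliminating β: 4·(row 1) − 8·(row 2) gives 104·α = 4·(-53) − 8·(-5) = -172, so α = -43/26.
Then β = ((-5) − 8·(-43/26))/4 = 107/52.
Residuals: 33/52, -3/4, -57/52, 63/52; SSR = 189/52.

SSR = 3.635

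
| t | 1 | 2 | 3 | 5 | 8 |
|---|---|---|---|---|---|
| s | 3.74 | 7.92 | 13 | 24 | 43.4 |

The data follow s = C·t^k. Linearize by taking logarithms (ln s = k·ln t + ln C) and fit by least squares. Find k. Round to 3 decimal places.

k = 1.182

Linearized form: ln s = k·ln t + ln C. From the 5 transformed points,
AᵀA = [[8.6018, 5.4806]; [5.4806, 5]], rhs = [17.2076, 12.9019]ᵀ  (here Σln t = 5.4806, Σ(ln t)² = 8.6018, Σln s = 12.9019, Σln t·ln s = 17.2076).
Δ = 8.6018·5 − (5.4806)² = 12.9714; k = (17.2076·5 − 5.4806·12.9019)/12.9714 = 1.18161, ln C = (8.6018·12.9019 − 5.4806·17.2076)/12.9714 = 1.28519.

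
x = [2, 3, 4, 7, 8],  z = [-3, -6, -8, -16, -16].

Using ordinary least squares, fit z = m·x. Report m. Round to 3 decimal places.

From the data, Σx·x = 142.
Moment sums: Σx·z = -296.
Hence m = -296 / 142 ≈ -2.08451.

m = -2.085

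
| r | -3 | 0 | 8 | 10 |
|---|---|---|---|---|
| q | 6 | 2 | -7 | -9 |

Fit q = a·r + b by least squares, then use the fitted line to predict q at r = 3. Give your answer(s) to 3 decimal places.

q̂ = -1.139

Setting ∂/∂a … = 0 gives: 173·a + 15·b = -164;  15·a + 4·b = -8.
(Σr·r = 173, Σr = 15, Σ1 = 4, Σr·q = -164, Σq = -8.)
Determinant 173·4 − 15² = 467.
a = ((-164)·4 − 15·(-8))/467 = -536/467; b = (173·(-8) − 15·(-164))/467 = 1076/467.
At r = 3: q̂ = (-536/467)·(3) + (1076/467)·(1) = -532/467.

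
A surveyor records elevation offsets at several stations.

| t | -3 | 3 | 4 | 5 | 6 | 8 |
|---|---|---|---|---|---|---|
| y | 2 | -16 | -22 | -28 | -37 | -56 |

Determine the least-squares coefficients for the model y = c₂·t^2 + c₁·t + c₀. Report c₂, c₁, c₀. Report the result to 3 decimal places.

Sums needed: Σt^2·t^2 = 6435, Σt^2·t = 917, Σt^2 = 159, Σt·t = 159, Σt = 23, Σ1 = 6.
For Xᵀy: Σt^2·y = -6094, Σt·y = -952, Σy = -157.
Normal equations: [[6435, 917, 159]; [917, 159, 23]; [159, 23, 6]]·[c₂, c₁, c₀]ᵀ = [-6094, -952, -157]ᵀ.
Solving the 3×3 system (Gaussian elimination) gives c₂ = -366/785, c₁ = -11459/3925, c₀ = -10283/3925.

c₂ = -0.466, c₁ = -2.919, c₀ = -2.620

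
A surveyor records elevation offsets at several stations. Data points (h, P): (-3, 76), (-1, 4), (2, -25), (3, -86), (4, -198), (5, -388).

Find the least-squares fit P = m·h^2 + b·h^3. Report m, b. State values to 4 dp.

m = -0.4923, b = -2.9981

Setting ∂/∂m … = 0 gives: 1060·m + 4180·b = -13054;  4180·m + 21244·b = -65750.
det = 1060·21244 − 4180² = 5046240.
m = ((-13054)·21244 − 4180·(-65750))/5046240 = -155261/315390; b = (1060·(-65750) − 4180·(-13054))/5046240 = -94558/31539.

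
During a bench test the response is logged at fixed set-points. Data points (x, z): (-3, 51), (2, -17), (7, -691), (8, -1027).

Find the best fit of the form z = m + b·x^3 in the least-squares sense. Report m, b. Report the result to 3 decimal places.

Entries of MᵀM: Σ1 = 4, Σx^3 = 836, Σx^3·x^3 = 380586.
And Σz = -1684, Σx^3·z = -764350.
So MᵀM·[m, b]ᵀ = Mᵀz: [[4, 836]; [836, 380586]]·[m, b]ᵀ = [-1684, -764350]ᵀ.
Determinant 4·380586 − 836² = 823448.
m = ((-1684)·380586 − 836·(-764350))/823448 = -238778/102931; b = (4·(-764350) − 836·(-1684))/823448 = -206197/102931.

m = -2.320, b = -2.003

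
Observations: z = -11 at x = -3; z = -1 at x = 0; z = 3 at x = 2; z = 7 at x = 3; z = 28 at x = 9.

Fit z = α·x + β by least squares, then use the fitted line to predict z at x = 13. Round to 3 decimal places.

ẑ = 40.122

The normal system MᵀM·[α, β]ᵀ = Mᵀz is [[103, 11]; [11, 5]]·[α, β]ᵀ = [312, 26]ᵀ.
Eliminating β: 5·(row 1) − 11·(row 2) gives 394·α = 5·312 − 11·26 = 1274, so α = 637/197.
Then β = (26 − 11·(637/197))/5 = -377/197.
At x = 13: ẑ = (637/197)·(13) + (-377/197)·(1) = 7904/197.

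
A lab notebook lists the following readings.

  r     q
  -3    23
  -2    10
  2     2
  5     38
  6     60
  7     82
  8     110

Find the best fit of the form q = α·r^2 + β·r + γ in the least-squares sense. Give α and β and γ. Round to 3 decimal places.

α = 2.004, β = -2.026, γ = -1.595

Forming AᵀA = [[8531, 1169, 191]; [1169, 191, 23]; [191, 23, 7]] and Aᵀq = [14423, 1919, 325]ᵀ gives AᵀA·[α, β, γ]ᵀ = Aᵀq.
Solving the 3×3 system (Gaussian elimination) gives α = 105227/52507, β = -106403/52507, γ = -6443/4039.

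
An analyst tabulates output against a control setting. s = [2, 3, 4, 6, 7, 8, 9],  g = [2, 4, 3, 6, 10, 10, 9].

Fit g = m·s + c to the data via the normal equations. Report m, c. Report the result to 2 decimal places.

The normal equations are: 259·m + 39·c = 295;  39·m + 7·c = 44.
(Σs·s = 259, Σs = 39, Σ1 = 7, Σs·g = 295, Σg = 44.)
Δ = 259·7 − 39² = 292.
m = (295·7 − 39·44)/292 = 349/292; c = (259·44 − 39·295)/292 = -109/292.

m = 1.20, c = -0.37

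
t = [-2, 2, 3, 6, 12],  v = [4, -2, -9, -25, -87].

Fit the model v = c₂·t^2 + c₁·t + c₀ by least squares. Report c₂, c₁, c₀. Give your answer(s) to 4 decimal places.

Entries of AᵀA: Σt^2·t^2 = 22145, Σt^2·t = 1971, Σt^2 = 197, Σt·t = 197, Σt = 21, Σ1 = 5.
And Σt^2·v = -13501, Σt·v = -1233, Σv = -119.
So AᵀA·[c₂, c₁, c₀]ᵀ = Aᵀv: [[22145, 1971, 197]; [1971, 197, 21]; [197, 21, 5]]·[c₂, c₁, c₀]ᵀ = [-13501, -1233, -119]ᵀ.
Solving the 3×3 system (Gaussian elimination) gives c₂ = -150377/321339, c₁ = -194959/107113, c₀ = 733469/321339.

c₂ = -0.4680, c₁ = -1.8201, c₀ = 2.2825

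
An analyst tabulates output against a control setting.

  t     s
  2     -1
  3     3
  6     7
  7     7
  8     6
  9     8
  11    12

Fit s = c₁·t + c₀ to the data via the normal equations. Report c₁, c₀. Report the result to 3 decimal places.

c₁ = 1.199, c₀ = -1.880

From the data, Σt·t = 364, Σt = 46, Σ1 = 7.
For Aᵀs: Σt·s = 350, Σs = 42.
Eliminating c₀: 7·(row 1) − 46·(row 2) gives 432·c₁ = 7·350 − 46·42 = 518, so c₁ = 259/216.
Then c₀ = (42 − 46·(259/216))/7 = -203/108.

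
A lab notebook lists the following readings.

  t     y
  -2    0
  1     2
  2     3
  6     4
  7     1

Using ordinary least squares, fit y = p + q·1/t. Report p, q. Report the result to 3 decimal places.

AᵀA·[p, q]ᵀ = Aᵀy reads: 5·p + (55/42)·q = 10;  (55/42)·p + (2731/1764)·q = 181/42.
(Σ1 = 5, Σ1/t = 55/42, Σ1/t·1/t = 2731/1764, Σy = 10, Σ1/t·y = 181/42.)
Eliminating q: (2731/1764)·(row 1) − (55/42)·(row 2) gives (5315/882)·p = (2731/1764)·10 − (55/42)·(181/42) = 5785/588, so p = 3471/2126.
Then q = ((181/42) − (55/42)·(3471/2126))/(2731/1764) = 1491/1063.

p = 1.633, q = 1.403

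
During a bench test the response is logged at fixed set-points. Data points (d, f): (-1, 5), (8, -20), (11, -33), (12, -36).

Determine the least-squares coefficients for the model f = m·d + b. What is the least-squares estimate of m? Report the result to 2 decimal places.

m = -3.14

The normal system AᵀA·[m, b]ᵀ = Aᵀf is [[330, 30]; [30, 4]]·[m, b]ᵀ = [-960, -84]ᵀ.
Δ = 330·4 − 30² = 420.
m = ((-960)·4 − 30·(-84))/420 = -22/7; b = (330·(-84) − 30·(-960))/420 = 18/7.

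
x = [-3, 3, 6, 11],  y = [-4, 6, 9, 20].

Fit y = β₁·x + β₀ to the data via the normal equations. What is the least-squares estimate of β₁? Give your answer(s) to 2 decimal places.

β₁ = 1.68

Entries of MᵀM: Σx·x = 175, Σx = 17, Σ1 = 4.
Moment sums: Σx·y = 304, Σy = 31.
Normal equations: [[175, 17]; [17, 4]]·[β₁, β₀]ᵀ = [304, 31]ᵀ.
Δ = 175·4 − 17² = 411.
β₁ = (304·4 − 17·31)/411 = 689/411; β₀ = (175·31 − 17·304)/411 = 257/411.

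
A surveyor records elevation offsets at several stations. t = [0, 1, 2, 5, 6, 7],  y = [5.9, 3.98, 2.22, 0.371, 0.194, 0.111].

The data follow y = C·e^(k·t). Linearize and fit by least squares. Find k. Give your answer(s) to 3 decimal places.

k = -0.582

Taking logs, ln y = k·t + ln C, so regress ln y on t.
Σt = 21.0000, Σ(t)² = 115.0000, Σln y = -0.8759, Σt·ln y = -27.2084.
Equations: 115.0000·k + 21.0000·ln C = -27.2084;  21.0000·k + 6·ln C = -0.8759.
Slope k = (n·Σt·ln y − Σt·Σln y)/(n·Σ(t)² − (Σt)²) = (6·-27.2084 − 21.0000·-0.8759)/249.0000 = -0.58175; ln C = (Σln y − k·Σt)/n = 1.89014.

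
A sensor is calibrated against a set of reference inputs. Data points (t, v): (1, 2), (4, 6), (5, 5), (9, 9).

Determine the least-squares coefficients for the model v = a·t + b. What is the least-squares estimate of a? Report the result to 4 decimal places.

a = 0.8397

The normal equations are: 123·a + 19·b = 132;  19·a + 4·b = 22.
Eliminating b: 4·(row 1) − 19·(row 2) gives 131·a = 4·132 − 19·22 = 110, so a = 110/131.
Then b = (22 − 19·(110/131))/4 = 198/131.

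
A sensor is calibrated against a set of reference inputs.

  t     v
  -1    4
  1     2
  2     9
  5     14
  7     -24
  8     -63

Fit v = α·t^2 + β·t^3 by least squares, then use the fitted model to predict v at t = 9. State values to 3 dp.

From the data, Σt^2·t^2 = 7140, Σt^2·t^3 = 52732, Σt^3·t^3 = 395484.
Moment sums: Σt^2·v = -4816, Σt^3·v = -38668.
Determinant 7140·395484 − 52732² = 43091936.
α = ((-4816)·395484 − 52732·(-38668))/43091936 = 8399377/2693246; β = (7140·(-38668) − 52732·(-4816))/43091936 = -1383263/2693246.
At t = 9: v̂ = (8399377/2693246)·(81) + (-1383263/2693246)·(729) = -164024595/1346623.

v̂ = -121.804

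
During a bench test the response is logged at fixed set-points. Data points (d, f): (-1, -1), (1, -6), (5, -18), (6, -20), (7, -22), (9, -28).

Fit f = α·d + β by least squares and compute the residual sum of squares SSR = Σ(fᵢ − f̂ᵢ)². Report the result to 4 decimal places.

SSR = 1.1655

Normal-equation sums: Σd·d = 193, Σd = 27, Σ1 = 6.
Moment sums: Σd·f = -621, Σf = -95.
Normal equations: [[193, 27]; [27, 6]]·[α, β]ᵀ = [-621, -95]ᵀ.
det = 193·6 − 27² = 429.
α = ((-621)·6 − 27·(-95))/429 = -387/143; β = (193·(-95) − 27·(-621))/429 = -1568/429.
Residuals: -2/39, 155/429, -349/429, -46/429, 257/429, 5/429; SSR = 500/429.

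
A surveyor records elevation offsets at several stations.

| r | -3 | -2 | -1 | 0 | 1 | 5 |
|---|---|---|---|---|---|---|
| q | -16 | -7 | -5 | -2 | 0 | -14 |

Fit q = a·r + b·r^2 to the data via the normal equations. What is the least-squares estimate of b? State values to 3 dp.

b = -0.998

Normal-equation sums: Σr·r = 40, Σr·r^2 = 90, Σr^2·r^2 = 724.
Moment sums: Σr·q = -3, Σr^2·q = -527.
So AᵀA·[a, b]ᵀ = Aᵀq: [[40, 90]; [90, 724]]·[a, b]ᵀ = [-3, -527]ᵀ.
Determinant 40·724 − 90² = 20860.
a = ((-3)·724 − 90·(-527))/20860 = 22629/10430; b = (40·(-527) − 90·(-3))/20860 = -2081/2086.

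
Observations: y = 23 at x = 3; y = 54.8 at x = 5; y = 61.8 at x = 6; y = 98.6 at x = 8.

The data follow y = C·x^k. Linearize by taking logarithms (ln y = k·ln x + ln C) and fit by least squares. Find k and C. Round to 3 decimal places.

Let Y = ln y. Fitting Y = k·ln x + ln C by least squares:
Σln x = 6.5793, Σ(ln x)² = 11.3317, Σln y = 15.8542, Σln x·ln y = 26.8243.
Equations: 11.3317·k + 6.5793·ln C = 26.8243;  6.5793·k + 4·ln C = 15.8542.
Δ = 11.3317·4 − (6.5793)² = 2.0403; k = (26.8243·4 − 6.5793·15.8542)/2.0403 = 1.46480, ln C = (11.3317·15.8542 − 6.5793·26.8243)/2.0403 = 1.55422, so C = exp(1.55422) = 4.73140.

k = 1.465, C = 4.731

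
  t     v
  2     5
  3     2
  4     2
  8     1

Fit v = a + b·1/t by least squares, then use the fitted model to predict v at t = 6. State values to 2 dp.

v̂ = 1.09

The normal system MᵀM·[a, b]ᵀ = Mᵀv is [[4, 29/24]; [29/24, 253/576]]·[a, b]ᵀ = [10, 91/24]ᵀ.
Eliminating b: (253/576)·(row 1) − (29/24)·(row 2) gives (19/64)·a = (253/576)·10 − (29/24)·(91/24) = -109/576, so a = -109/171.
Then b = ((91/24) − (29/24)·(-109/171))/(253/576) = 592/57.
At t = 6: v̂ = (-109/171)·(1) + (592/57)·(1/6) = 187/171.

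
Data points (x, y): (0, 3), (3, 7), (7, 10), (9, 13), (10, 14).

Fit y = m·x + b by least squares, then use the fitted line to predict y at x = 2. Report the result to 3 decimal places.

ŷ = 5.353

Entries of AᵀA: Σx·x = 239, Σx = 29, Σ1 = 5.
Right-hand side: Σx·y = 348, Σy = 47.
Normal equations: [[239, 29]; [29, 5]]·[m, b]ᵀ = [348, 47]ᵀ.
det = 239·5 − 29² = 354.
m = (348·5 − 29·47)/354 = 377/354; b = (239·47 − 29·348)/354 = 1141/354.
At x = 2: ŷ = (377/354)·(2) + (1141/354)·(1) = 1895/354.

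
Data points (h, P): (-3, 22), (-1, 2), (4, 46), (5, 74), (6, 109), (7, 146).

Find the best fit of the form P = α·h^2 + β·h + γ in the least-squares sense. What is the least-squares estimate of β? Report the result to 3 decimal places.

β = 0.572

Compute the Gram sums: Σh^2·h^2 = 4660, Σh^2·h = 720, Σh^2 = 136, Σh·h = 136, Σh = 18, Σ1 = 6.
For XᵀP: Σh^2·P = 13864, Σh·P = 2162, ΣP = 399.
So XᵀX·[α, β, γ]ᵀ = XᵀP: [[4660, 720, 136]; [720, 136, 18]; [136, 18, 6]]·[α, β, γ]ᵀ = [13864, 2162, 399]ᵀ.
Inverting the 3×3 Gram matrix, [α, β, γ]ᵀ = [35310/11999, 1055/1846, -22999/11999]ᵀ.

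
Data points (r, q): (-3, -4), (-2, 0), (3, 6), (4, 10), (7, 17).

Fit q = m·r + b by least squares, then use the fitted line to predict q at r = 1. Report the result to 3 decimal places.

With design matrix A, AᵀA = [[87, 9]; [9, 5]] and Aᵀq = [189, 29]ᵀ.
Eliminating b: 5·(row 1) − 9·(row 2) gives 354·m = 5·189 − 9·29 = 684, so m = 114/59.
Then b = (29 − 9·(114/59))/5 = 137/59.
At r = 1: q̂ = (114/59)·(1) + (137/59)·(1) = 251/59.

q̂ = 4.254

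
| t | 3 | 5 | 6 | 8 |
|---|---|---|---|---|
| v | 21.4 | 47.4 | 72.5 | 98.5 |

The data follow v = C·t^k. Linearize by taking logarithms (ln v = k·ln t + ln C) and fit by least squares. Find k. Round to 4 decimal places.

With ln vᵢ as the transformed response and ln tᵢ as the regressor:
Σln t = 6.5793, Σ(ln t)² = 11.3317, Σln v = 15.7957, Σln t·ln v = 26.7956.
Equations: 11.3317·k + 6.5793·ln C = 26.7956;  6.5793·k + 4·ln C = 15.7957.
Δ = 11.3317·4 − (6.5793)² = 2.0403; k = (26.7956·4 − 6.5793·15.7957)/2.0403 = 1.59720, ln C = (11.3317·15.7957 − 6.5793·26.7956)/2.0403 = 1.32181.

k = 1.5972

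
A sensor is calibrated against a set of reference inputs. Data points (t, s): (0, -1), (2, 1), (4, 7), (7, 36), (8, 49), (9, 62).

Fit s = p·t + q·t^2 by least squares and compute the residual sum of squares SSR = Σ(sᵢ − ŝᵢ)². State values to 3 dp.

The normal equations are: 214·p + 1656·q = 1232;  1656·p + 13330·q = 10038.
(Σt·t = 214, Σt·t^2 = 1656, Σt^2·t^2 = 13330, Σt·s = 1232, Σt^2·s = 10038.)
Determinant 214·13330 − 1656² = 110284.
p = (1232·13330 − 1656·10038)/110284 = -50092/27571; q = (214·10038 − 1656·1232)/110284 = 26985/27571.
Residuals: -1, 19815/27571, -38395/27571, 265/349, 24675/27571, -25555/27571; SSR = 156946/27571.

SSR = 5.692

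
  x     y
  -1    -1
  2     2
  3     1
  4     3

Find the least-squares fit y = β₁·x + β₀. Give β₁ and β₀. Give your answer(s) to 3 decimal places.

Entries of MᵀM: Σx·x = 30, Σx = 8, Σ1 = 4.
Right-hand side: Σx·y = 20, Σy = 5.
Determinant 30·4 − 8² = 56.
β₁ = (20·4 − 8·5)/56 = 5/7; β₀ = (30·5 − 8·20)/56 = -5/28.

β₁ = 0.714, β₀ = -0.179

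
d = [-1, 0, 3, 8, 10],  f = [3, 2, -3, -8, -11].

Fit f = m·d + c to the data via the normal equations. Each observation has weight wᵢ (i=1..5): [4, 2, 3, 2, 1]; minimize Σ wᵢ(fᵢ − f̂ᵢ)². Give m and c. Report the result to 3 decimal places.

Compute the Gram sums: Σwᵢ·d·d = 259, Σwᵢ·d = 31, Σwᵢ·1 = 12.
For XᵀWf: Σwᵢ·d·f = -277, Σwᵢ·f = -20.
Normal equations: [[259, 31]; [31, 12]]·[m, c]ᵀ = [-277, -20]ᵀ.
Δ = 259·12 − 31² = 2147.
m = ((-277)·12 − 31·(-20))/2147 = -2704/2147; c = (259·(-20) − 31·(-277))/2147 = 3407/2147.

m = -1.259, c = 1.587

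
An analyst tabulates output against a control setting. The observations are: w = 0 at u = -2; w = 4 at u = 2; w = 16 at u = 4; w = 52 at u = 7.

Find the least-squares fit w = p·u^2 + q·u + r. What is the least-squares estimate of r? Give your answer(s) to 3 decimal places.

Sums needed: Σu^2·u^2 = 2689, Σu^2·u = 407, Σu^2 = 73, Σu·u = 73, Σu = 11, Σ1 = 4.
Moment sums: Σu^2·w = 2820, Σu·w = 436, Σw = 72.
Solving the 3×3 system (Gaussian elimination) gives p = 2549/2577, q = 683/859, r = -5768/2577.

r = -2.238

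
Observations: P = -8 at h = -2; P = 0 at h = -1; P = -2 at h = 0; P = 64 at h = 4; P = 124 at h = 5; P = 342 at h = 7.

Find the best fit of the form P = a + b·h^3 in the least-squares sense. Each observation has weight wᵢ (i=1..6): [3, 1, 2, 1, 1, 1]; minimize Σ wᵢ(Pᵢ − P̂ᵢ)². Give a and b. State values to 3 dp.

a = -0.459, b = 0.998

Forming XᵀWX = [[9, 507]; [507, 137563]] and XᵀWP = [502, 137094]ᵀ gives XᵀWX·[a, b]ᵀ = XᵀWP.
Eliminating b: 137563·(row 1) − 507·(row 2) gives 981018·a = 137563·502 − 507·137094 = -450032, so a = -225016/490509.
Then b = (137094 − 507·(-225016/490509))/137563 = 163222/163503.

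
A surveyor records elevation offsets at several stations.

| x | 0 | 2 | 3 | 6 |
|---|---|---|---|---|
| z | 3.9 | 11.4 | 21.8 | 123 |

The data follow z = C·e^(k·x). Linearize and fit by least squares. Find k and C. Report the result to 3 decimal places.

Taking logs, ln z = k·x + ln C, so regress ln z on x.
Over the data: Σx = 11.0000, Σ(x)² = 49.0000, Σln z = 11.6887, Σx·ln z = 42.9861.
Normal system: [[49.0000, 11.0000]; [11.0000, 4]]·[k, ln C]ᵀ = [42.9861, 11.6887]ᵀ.
Slope k = (n·Σx·ln z − Σx·Σln z)/(n·Σ(x)² − (Σx)²) = (4·42.9861 − 11.0000·11.6887)/75.0000 = 0.57825; ln C = (Σln z − k·Σx)/n = 1.33198, so C = exp(1.33198) = 3.78855.

k = 0.578, C = 3.789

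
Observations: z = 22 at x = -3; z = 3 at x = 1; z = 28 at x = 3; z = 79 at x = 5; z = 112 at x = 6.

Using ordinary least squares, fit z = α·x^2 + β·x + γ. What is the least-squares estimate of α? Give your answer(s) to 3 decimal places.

α = 2.974

With design matrix M, MᵀM = [[2084, 342, 80]; [342, 80, 12]; [80, 12, 5]] and Mᵀz = [6460, 1088, 244]ᵀ.
Inverting the 3×3 Gram matrix, [α, β, γ]ᵀ = [3304/1111, 1222/1111, -1580/1111]ᵀ.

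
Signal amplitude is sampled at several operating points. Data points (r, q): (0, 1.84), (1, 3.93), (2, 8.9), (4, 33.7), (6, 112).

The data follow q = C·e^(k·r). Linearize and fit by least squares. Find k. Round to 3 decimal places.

k = 0.685

With ln qᵢ as the transformed response and rᵢ as the regressor:
XᵀX = [[57.0000, 13.0000]; [13.0000, 5]], rhs = [48.1217, 12.4005]ᵀ  (here Σr = 13.0000, Σ(r)² = 57.0000, Σln q = 12.4005, Σr·ln q = 48.1217).
Solving (det = 116.0000): k = 0.68451, ln C = 0.70037.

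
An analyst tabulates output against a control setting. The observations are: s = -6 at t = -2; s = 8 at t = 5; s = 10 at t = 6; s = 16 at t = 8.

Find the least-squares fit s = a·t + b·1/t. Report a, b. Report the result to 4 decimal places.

Compute the Gram sums: Σt·t = 129, Σt·1/t = 4, Σ1/t·1/t = 4801/14400.
Moment sums: Σt·s = 240, Σ1/t·s = 124/15.
MᵀM·[a, b]ᵀ = Mᵀs becomes [[129, 4]; [4, 4801/14400]]·[a, b]ᵀ = [240, 124/15]ᵀ.
Δ = 129·(4801/14400) − 4² = 129643/4800.
a = (240·(4801/14400) − 4·(124/15))/(129643/4800) = 225360/129643; b = (129·(124/15) − 4·240)/(129643/4800) = 510720/129643.

a = 1.7383, b = 3.9394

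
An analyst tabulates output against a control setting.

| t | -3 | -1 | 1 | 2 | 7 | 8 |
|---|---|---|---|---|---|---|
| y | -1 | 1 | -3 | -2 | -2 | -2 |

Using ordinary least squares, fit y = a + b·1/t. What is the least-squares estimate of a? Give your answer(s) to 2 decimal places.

a = -1.36

Setting ∂/∂a … = 0 gives: 6·a + (73/168)·b = -9;  (73/168)·a + (67657/28224)·b = -437/84.
(Σ1 = 6, Σ1/t = 73/168, Σ1/t·1/t = 67657/28224, Σy = -9, Σ1/t·y = -437/84.)
Eliminating b: (67657/28224)·(row 1) − (73/168)·(row 2) gives (400613/28224)·a = (67657/28224)·(-9) − (73/168)·(-437/84) = -77873/4032, so a = -545111/400613.
Then b = ((-437/84) − (73/168)·(-545111/400613))/(67657/28224) = -770616/400613.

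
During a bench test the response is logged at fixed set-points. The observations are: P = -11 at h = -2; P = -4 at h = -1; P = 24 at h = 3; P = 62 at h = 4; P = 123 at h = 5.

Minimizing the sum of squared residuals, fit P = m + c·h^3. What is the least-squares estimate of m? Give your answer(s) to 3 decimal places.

The normal system AᵀA·[m, c]ᵀ = AᵀP is [[5, 207]; [207, 20515]]·[m, c]ᵀ = [194, 20083]ᵀ.
Δ = 5·20515 − 207² = 59726.
m = (194·20515 − 207·20083)/59726 = -177271/59726; c = (5·20083 − 207·194)/59726 = 60257/59726.

m = -2.968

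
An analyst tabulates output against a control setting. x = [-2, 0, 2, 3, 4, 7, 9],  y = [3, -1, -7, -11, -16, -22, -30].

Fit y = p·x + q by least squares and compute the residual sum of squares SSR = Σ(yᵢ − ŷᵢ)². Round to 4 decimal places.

From the data, Σx·x = 163, Σx = 23, Σ1 = 7.
Right-hand side: Σx·y = -541, Σy = -84.
Determinant 163·7 − 23² = 612.
p = ((-541)·7 − 23·(-84))/612 = -1855/612; q = (163·(-84) − 23·(-541))/612 = -1249/612.
Residuals: -625/612, 637/612, 75/68, 41/306, -1123/612, 385/306, -104/153; SSR = 5369/612.

SSR = 8.7729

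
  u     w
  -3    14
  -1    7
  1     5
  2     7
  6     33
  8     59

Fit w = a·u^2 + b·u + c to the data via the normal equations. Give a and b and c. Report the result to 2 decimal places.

a = 0.91, b = -0.59, c = 4.58

The normal equations are: 5491·a + 709·b + 115·c = 5130;  709·a + 115·b + 13·c = 640;  115·a + 13·b + 6·c = 125.
(Σu^2·u^2 = 5491, Σu^2·u = 709, Σu^2 = 115, Σu·u = 115, Σu = 13, Σ1 = 6, Σu^2·w = 5130, Σu·w = 640, Σw = 125.)
Row-reducing yields a = 40597/44376, b = -26323/44376, c = 8476/1849.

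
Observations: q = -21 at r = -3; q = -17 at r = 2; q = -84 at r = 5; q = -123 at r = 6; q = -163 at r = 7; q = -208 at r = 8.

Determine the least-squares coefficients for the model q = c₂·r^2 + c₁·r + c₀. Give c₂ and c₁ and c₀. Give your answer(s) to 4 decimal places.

The normal system MᵀM·[c₂, c₁, c₀]ᵀ = Mᵀq is [[8515, 1177, 187]; [1177, 187, 25]; [187, 25, 6]]·[c₂, c₁, c₀]ᵀ = [-28084, -3934, -616]ᵀ.
Solving the 3×3 system (Gaussian elimination) gives c₂ = -3919/1312, c₁ = -2835/1312, c₀ = -93/164.

c₂ = -2.9870, c₁ = -2.1608, c₀ = -0.5671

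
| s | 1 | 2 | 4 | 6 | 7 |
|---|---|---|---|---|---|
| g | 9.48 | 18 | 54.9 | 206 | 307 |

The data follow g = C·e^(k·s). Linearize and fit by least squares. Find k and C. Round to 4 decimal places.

k = 0.5888, C = 5.3918

With ln gᵢ as the transformed response and sᵢ as the regressor:
Over the data: Σs = 20.0000, Σ(s)² = 106.0000, Σln g = 20.1998, Σs·ln g = 96.1072.
Normal system: [[106.0000, 20.0000]; [20.0000, 5]]·[k, ln C]ᵀ = [96.1072, 20.1998]ᵀ.
Solving (det = 130.0000): k = 0.58877, ln C = 1.68488, so C = exp(1.68488) = 5.39181.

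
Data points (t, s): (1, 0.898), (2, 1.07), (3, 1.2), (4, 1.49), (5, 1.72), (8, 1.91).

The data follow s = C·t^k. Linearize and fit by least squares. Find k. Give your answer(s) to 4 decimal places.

k = 0.3895

Taking logs, ln s = k·ln t + ln C, so regress ln s on ln t.
Σln t = 6.8669, Σ(ln t)² = 10.5236, Σln s = 1.7306, Σln t·ln s = 3.0185.
Equations: 10.5236·k + 6.8669·ln C = 3.0185;  6.8669·k + 6·ln C = 1.7306.
Δ = 10.5236·6 − (6.8669)² = 15.9867; k = (3.0185·6 − 6.8669·1.7306)/15.9867 = 0.38951, ln C = (10.5236·1.7306 − 6.8669·3.0185)/15.9867 = -0.15735.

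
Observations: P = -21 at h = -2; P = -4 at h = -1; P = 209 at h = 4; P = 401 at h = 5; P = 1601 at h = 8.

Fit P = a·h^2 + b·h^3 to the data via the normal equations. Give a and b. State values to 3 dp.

a = 1.035, b = 2.998

The normal system XᵀX·[a, b]ᵀ = XᵀP is [[4994, 36884]; [36884, 281930]]·[a, b]ᵀ = [115745, 883385]ᵀ.
det = 4994·281930 − 36884² = 47528964.
a = (115745·281930 − 36884·883385)/47528964 = 2734195/2640498; b = (4994·883385 − 36884·115745)/47528964 = 7915895/2640498.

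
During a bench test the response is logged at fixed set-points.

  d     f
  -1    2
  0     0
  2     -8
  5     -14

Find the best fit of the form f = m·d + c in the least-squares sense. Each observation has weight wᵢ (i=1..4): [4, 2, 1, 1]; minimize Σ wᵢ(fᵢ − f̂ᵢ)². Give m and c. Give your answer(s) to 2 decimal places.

The normal equations are: 33·m + 3·c = -94;  3·m + 8·c = -14.
(Σwᵢ·d·d = 33, Σwᵢ·d = 3, Σwᵢ·1 = 8, Σwᵢ·d·f = -94, Σwᵢ·f = -14.)
Determinant 33·8 − 3² = 255.
m = ((-94)·8 − 3·(-14))/255 = -142/51; c = (33·(-14) − 3·(-94))/255 = -12/17.

m = -2.78, c = -0.71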